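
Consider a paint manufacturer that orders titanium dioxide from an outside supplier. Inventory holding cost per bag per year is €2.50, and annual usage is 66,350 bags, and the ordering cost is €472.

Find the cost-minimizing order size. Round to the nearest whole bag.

2DS/H = 2·66,350·472/2.5 = 25,053,760.00
EOQ = √25,053,760.00 ≈ 5,005.37

5,005 bags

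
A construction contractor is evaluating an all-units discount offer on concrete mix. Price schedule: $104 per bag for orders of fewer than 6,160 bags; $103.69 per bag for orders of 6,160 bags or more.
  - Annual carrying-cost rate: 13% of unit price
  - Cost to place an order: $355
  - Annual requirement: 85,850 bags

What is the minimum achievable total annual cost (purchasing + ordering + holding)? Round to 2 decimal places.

H₁ = 13%×$104 = $13.5200;  H₂ = 13%×$103.69 = $13.4797
EOQ₁ = √(2×85,850×355/13.5200) = 2,123.30  (< 6,160, feasible at tier 1)
EOQ₂ = √(2×85,850×355/13.4797) = 2,126.47  (< 6,160 → use Q = 6,160 at tier-2 price)
TC(tier 1 (EOQ₁), Q≈2,123.3) = $8,957,106.99
TC(tier 2, Q≈6,160.0) = $8,948,251.50
Minimum at tier 2: $8,948,251.50

$8,948,251.50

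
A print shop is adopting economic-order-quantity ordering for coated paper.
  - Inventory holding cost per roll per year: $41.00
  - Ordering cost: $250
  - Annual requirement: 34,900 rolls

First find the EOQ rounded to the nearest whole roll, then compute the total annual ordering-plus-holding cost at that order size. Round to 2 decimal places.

$26,747.90

Optimal lot size Q* = (2 × 34,900 × $250 / $41)^½ ≈ 652.39 → Q = 652 rolls
Ordering: D/Q × S = 34,900/652 × $250 = $13,381.90
Holding:  Q/2 × H = 652/2 × $41 = $13,366.00
Total = $13,381.90 + $13,366.00 = $26,747.90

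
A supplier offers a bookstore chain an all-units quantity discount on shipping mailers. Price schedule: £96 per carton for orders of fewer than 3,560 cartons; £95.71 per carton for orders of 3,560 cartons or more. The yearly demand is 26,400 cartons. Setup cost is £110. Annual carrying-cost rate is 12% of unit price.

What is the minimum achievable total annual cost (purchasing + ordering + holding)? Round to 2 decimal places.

H₁ = 12%×£96 = £11.5200;  H₂ = 12%×£95.71 = £11.4852
EOQ₁ = √(2×26,400×110/11.5200) = 710.05  (< 3,560, feasible at tier 1)
EOQ₂ = √(2×26,400×110/11.4852) = 711.12  (< 3,560 → use Q = 3,560 at tier-2 price)
TC(tier 1 (EOQ₁), Q≈710.0) = £2,542,579.74
TC(tier 2, Q≈3,560.0) = £2,548,003.39
Minimum at tier 1 (EOQ₁): £2,542,579.74

£2,542,579.74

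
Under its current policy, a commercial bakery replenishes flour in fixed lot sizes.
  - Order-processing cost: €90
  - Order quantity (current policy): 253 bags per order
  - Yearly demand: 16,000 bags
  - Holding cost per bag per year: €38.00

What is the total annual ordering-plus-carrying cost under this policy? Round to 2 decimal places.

€10,498.70

Ordering: D/Q × S = 16,000/253 × €90 = €5,691.70
Holding:  Q/2 × H = 253/2 × €38 = €4,807.00
Total = €5,691.70 + €4,807.00 = €10,498.70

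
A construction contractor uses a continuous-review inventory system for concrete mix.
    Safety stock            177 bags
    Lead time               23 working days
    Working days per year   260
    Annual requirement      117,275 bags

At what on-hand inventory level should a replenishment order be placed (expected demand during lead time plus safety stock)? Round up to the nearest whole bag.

10,552 bags

Daily demand d = 117,275 / 260 = 451.058 bags/day
Demand during lead time = 451.058 × 23 = 10,374.33
Reorder point = 10,374.33 + 177 = 10,551.33 → round up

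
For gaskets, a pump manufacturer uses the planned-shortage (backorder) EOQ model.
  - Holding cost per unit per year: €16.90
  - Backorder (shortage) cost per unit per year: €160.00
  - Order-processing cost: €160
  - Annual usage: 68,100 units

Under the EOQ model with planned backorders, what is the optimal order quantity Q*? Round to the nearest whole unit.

Q* = √(2DS/H) · √((H + b)/b)
   = √(2 × 68,100 × 160 / 16.9) · √((16.9 + 160) / 160)
   = 1,135.547 × 1.0515 ≈ 1,194.01

1,194 units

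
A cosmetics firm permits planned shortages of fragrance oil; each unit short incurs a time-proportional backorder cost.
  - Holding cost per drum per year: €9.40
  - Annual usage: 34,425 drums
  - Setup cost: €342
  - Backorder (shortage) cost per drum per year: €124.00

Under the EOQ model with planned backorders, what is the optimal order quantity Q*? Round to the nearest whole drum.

Q* = √(2DS/H) · √((H + b)/b)
   = √(2 × 34,425 × 342 / 9.4) · √((9.4 + 124) / 124)
   = 1,582.709 × 1.0372 ≈ 1,641.60

1,642 drums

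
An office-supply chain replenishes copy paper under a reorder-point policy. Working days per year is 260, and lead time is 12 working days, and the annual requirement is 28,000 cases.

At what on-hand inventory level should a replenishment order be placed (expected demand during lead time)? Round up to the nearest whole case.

1,293 cases

Daily demand d = 28,000 / 260 = 107.692 cases/day
Demand during lead time = 107.692 × 12 = 1,292.31
Reorder point = 1,292.31 → round up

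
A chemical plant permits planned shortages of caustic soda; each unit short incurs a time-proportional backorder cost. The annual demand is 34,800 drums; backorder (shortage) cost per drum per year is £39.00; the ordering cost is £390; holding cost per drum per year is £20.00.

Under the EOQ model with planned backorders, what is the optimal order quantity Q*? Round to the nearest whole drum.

1,433 drums

Basic EOQ = √(2·34,800·390/20) = 1,164.989
Backorder adjustment √((H+b)/b) = √((20+39)/39) = 1.2300
Q* = 1,164.989 × 1.2300 ≈ 1,432.90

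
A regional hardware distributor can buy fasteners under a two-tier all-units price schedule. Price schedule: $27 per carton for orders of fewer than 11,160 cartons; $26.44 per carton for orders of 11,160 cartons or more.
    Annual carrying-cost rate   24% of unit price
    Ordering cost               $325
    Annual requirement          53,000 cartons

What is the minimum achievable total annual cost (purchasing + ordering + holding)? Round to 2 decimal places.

$1,438,271.91

H₁ = 24%×$27 = $6.4800;  H₂ = 24%×$26.44 = $6.3456
EOQ₁ = √(2×53,000×325/6.4800) = 2,305.72  (< 11,160, feasible at tier 1)
EOQ₂ = √(2×53,000×325/6.3456) = 2,330.01  (< 11,160 → use Q = 11,160 at tier-2 price)
TC(tier 1 (EOQ₁), Q≈2,305.7) = $1,445,941.08
TC(tier 2, Q≈11,160.0) = $1,438,271.91
Minimum at tier 2: $1,438,271.91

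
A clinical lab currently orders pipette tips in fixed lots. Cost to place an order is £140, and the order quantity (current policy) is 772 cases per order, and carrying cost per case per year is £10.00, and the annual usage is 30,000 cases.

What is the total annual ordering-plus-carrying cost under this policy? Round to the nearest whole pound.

£9,300

Ordering: D/Q × S = 30,000/772 × £140 = £5,440.41
Holding:  Q/2 × H = 772/2 × £10 = £3,860.00
Total = £5,440.41 + £3,860.00 = £9,300.41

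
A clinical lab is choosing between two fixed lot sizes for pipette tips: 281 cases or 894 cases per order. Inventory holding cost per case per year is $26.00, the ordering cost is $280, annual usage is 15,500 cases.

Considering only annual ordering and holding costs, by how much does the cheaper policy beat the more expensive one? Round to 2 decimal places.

TC(Q) = (D/Q)S + (Q/2)H
TC(281) = (15,500/281)×280 + (281/2)×26 = $19,097.84
TC(894) = (15,500/894)×280 + (894/2)×26 = $16,476.59
|ΔTC| = |$19,097.84 − $16,476.59| = $2,621.25

$2,621.25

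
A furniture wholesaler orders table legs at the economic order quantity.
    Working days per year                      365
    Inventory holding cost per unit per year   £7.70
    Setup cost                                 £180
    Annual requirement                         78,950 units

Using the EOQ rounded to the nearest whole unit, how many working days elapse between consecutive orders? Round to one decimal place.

8.9 days

Q* = √(2·D·S / H) = √(2·78,950·180 / 7.7) = √3,691,168.8 ≈ 1,921.24 → Q = 1,921 units
T = Q/D × 365 days = 1,921/78,950 × 365 = 8.881 days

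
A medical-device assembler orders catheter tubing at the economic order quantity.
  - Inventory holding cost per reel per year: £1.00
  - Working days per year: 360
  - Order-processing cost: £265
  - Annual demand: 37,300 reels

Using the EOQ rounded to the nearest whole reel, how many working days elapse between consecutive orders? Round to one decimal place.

Q* = √(2·D·S / H) = √(2·37,300·265 / 1) = √19,769,000.0 ≈ 4,446.23 → Q = 4,446 reels
T = Q/D × 360 days = 4,446/37,300 × 360 = 42.910 days

42.9 days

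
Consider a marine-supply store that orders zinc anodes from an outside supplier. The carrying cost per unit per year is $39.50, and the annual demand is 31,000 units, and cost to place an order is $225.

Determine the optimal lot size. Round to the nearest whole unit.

594 units

2DS/H = 2·31,000·225/39.5 = 353,164.56
EOQ = √353,164.56 ≈ 594.28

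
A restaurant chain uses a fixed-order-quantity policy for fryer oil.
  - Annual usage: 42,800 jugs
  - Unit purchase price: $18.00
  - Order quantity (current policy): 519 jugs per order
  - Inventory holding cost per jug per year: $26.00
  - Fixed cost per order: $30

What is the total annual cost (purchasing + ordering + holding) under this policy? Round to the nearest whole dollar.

$779,621

Annual ordering cost = (D/Q)·S = (42,800/519) × 30 = $2,473.99
Annual holding cost  = (Q/2)·H = (519/2) × 26 = $6,747.00
Purchase cost = D·C = 42,800 × 18 = $770,400.00
Total = $2,473.99 + $6,747.00 + $770,400.00 = $779,620.99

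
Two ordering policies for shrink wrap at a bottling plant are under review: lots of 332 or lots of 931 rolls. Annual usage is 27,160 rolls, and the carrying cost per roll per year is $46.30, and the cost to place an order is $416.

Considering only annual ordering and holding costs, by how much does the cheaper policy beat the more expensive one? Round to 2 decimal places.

$8,029.02

Annual cost at Q: ordering D·S/Q plus holding Q·H/2.
TC(332) = (27,160/332)×416 + (332/2)×46.3 = $41,717.61
TC(931) = (27,160/931)×416 + (931/2)×46.3 = $33,688.59
|ΔTC| = |$41,717.61 − $33,688.59| = $8,029.02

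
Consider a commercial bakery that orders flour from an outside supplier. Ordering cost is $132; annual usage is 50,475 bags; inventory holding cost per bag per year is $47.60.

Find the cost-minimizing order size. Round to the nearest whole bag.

2DS/H = 2·50,475·132/47.6 = 279,945.38
EOQ = √279,945.38 ≈ 529.10

529 bags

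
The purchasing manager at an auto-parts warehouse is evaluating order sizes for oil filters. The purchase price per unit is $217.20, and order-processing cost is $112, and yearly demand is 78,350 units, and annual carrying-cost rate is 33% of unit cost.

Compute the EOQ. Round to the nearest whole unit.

495 units

Carrying cost H = $217.2 × 33% = $71.6760/unit/yr
EOQ = √(2DS/H) = √(2 × 78,350 × 112 / 71.676)
    = √(244,857.41) ≈ 494.83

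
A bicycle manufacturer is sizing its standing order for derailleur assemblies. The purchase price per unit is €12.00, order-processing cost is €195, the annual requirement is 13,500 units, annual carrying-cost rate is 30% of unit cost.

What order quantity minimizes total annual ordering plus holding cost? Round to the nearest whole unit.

Holding cost per unit per year: H = 30% × €12 = €3.6000
Optimal lot size Q* = (2 × 13,500 × €195 / €3.6)^½ ≈ 1,209.34

1,209 units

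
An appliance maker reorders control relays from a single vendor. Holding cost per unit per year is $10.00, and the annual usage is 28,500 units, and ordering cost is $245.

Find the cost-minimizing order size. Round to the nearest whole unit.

Q* = √(2·D·S / H) = √(2·28,500·245 / 10) = √1,396,500.0 ≈ 1,181.74

1,182 units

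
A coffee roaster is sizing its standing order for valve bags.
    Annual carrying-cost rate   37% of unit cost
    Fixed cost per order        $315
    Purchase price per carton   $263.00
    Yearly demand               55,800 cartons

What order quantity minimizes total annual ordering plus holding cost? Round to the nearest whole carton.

601 cartons

Carrying cost H = $263 × 37% = $97.3100/carton/yr
EOQ = √(2DS/H) = √(2 × 55,800 × 315 / 97.31)
    = √(361,257.84) ≈ 601.05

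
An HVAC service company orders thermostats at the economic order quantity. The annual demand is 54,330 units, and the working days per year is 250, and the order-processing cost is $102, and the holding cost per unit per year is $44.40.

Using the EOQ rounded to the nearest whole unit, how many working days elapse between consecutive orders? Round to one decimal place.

2.3 days

Q* = √(2·D·S / H) = √(2·54,330·102 / 44.4) = √249,624.3 ≈ 499.62 → Q = 500 units
Cycle time = (working days × Q)/D = (250 × 500) / 54,330 = 2.301 days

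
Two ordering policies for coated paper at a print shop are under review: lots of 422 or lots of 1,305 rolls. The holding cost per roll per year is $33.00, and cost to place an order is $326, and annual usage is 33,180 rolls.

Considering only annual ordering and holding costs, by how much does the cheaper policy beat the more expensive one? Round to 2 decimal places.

$2,773.80

Annual cost at Q: ordering D·S/Q plus holding Q·H/2.
TC(422) = (33,180/422)×326 + (422/2)×33 = $32,594.94
TC(1,305) = (33,180/1,305)×326 + (1,305/2)×33 = $29,821.14
|ΔTC| = |$32,594.94 − $29,821.14| = $2,773.80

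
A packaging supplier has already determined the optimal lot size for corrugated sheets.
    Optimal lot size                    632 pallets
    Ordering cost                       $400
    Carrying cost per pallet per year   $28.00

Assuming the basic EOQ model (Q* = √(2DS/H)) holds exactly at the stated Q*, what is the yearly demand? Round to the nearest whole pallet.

13,980 pallets per year

EOQ relation: Q² = 2DS/H, so rearrange for the unknown.
D = Q²H / (2S) = 632² × 28 / (2 × 400) = 13,979.84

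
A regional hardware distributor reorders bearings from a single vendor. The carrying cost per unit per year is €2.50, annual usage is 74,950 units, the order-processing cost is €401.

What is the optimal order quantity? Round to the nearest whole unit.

4,903 units

Q* = √(2·D·S / H) = √(2·74,950·401 / 2.5) = √24,043,960.0 ≈ 4,903.46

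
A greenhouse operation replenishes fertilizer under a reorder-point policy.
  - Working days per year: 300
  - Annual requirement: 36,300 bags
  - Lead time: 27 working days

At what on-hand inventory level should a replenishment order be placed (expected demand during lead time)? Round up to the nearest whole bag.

Daily demand d = 36,300 / 300 = 121.000 bags/day
Demand during lead time = 121.000 × 27 = 3,267.00
Reorder point = 3,267.00 → round up

3,267 bags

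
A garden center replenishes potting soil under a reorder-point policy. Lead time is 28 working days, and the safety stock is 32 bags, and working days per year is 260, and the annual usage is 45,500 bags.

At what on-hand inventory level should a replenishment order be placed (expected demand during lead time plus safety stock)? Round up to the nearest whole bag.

4,932 bags

Daily demand d = 45,500 / 260 = 175.000 bags/day
Demand during lead time = 175.000 × 28 = 4,900.00
Reorder point = 4,900.00 + 32 = 4,932.00 → round up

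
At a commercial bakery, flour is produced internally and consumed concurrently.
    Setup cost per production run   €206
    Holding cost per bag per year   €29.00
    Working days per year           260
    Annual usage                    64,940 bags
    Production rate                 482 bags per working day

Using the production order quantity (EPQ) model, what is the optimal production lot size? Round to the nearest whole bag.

d = 64,940/260 = 249.7692 bags/day;  effective holding cost H(1 − d/p) = 29·(1 − 249.7692/482) = 13.97239
Q* = √(2DS / H_eff) = √(2·64,940·206 / 13.97239) ≈ 1,383.79

1,384 bags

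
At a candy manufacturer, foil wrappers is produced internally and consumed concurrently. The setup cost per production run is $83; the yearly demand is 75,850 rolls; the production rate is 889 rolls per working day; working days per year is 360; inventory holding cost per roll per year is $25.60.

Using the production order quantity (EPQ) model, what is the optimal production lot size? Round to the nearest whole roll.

803 rolls

d = 75,850/360 = 210.6944 rolls/day;  effective holding cost H(1 − d/p) = 25.6·(1 − 210.6944/889) = 19.53276
Q* = √(2DS / H_eff) = √(2·75,850·83 / 19.53276) ≈ 802.88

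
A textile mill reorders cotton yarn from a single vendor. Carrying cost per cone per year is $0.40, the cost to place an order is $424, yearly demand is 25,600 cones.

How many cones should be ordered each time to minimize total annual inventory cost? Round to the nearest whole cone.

Q* = √(2·D·S / H) = √(2·25,600·424 / 0.4) = √54,272,000.0 ≈ 7,366.95

7,367 cones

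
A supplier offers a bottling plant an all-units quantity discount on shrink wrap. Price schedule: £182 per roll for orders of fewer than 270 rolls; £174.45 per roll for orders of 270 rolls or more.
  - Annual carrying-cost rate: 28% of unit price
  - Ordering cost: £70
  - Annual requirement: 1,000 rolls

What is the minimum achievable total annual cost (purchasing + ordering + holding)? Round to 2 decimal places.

£181,303.47

H₁ = 28%×£182 = £50.9600;  H₂ = 28%×£174.45 = £48.8460
EOQ₁ = √(2×1,000×70/50.9600) = 52.41  (< 270, feasible at tier 1)
EOQ₂ = √(2×1,000×70/48.8460) = 53.54  (< 270 → use Q = 270 at tier-2 price)
TC(tier 1 (EOQ₁), Q≈52.4) = £184,671.03
TC(tier 2, Q≈270.0) = £181,303.47
Minimum at tier 2: £181,303.47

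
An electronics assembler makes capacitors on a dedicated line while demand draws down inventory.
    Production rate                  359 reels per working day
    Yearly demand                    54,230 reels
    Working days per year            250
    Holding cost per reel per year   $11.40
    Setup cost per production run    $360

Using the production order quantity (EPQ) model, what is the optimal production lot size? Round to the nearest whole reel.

2,942 reels

d = 54,230/250 = 216.9200 reels/day;  effective holding cost H(1 − d/p) = 11.4·(1 − 216.9200/359) = 4.51173
Q* = √(2DS / H_eff) = √(2·54,230·360 / 4.51173) ≈ 2,941.81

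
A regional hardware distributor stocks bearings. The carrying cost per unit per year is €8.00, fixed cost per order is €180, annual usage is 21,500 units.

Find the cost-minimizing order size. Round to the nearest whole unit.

2DS/H = 2·21,500·180/8 = 967,500.00
EOQ = √967,500.00 ≈ 983.62

984 units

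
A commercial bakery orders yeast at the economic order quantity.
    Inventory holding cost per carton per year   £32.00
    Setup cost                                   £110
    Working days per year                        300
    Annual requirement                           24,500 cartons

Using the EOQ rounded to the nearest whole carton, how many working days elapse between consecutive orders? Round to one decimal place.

5.0 days

Optimal lot size Q* = (2 × 24,500 × £110 / £32)^½ ≈ 410.41 → Q = 410 cartons
Cycle time = (working days × Q)/D = (300 × 410) / 24,500 = 5.020 days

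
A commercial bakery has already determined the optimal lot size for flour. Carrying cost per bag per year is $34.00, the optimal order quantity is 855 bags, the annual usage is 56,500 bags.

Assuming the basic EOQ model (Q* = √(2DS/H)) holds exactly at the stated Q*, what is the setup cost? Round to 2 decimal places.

From Q* = √(2DS/H) ⇒ Q*² = 2DS/H.
S = Q²H / (2D) = 855² × 34 / (2 × 56,500) = 219.9544

$219.95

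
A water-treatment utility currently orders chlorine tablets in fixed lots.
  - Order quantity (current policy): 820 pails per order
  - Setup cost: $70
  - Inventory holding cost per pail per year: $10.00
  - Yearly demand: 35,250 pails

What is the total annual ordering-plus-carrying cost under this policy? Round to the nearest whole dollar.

$7,109

Orders/yr = 35,250/820 = 42.988; ordering cost = 42.988 × $70 = $3,009.15
Average inventory = 820/2 = 410; holding cost = 410 × $10 = $4,100.00
Total = $3,009.15 + $4,100.00 = $7,109.15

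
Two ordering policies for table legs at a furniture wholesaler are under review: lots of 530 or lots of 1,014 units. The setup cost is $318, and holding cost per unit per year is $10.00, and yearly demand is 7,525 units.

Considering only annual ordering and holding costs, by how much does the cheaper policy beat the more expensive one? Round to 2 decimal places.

$264.91

For each Q, cost = (D/Q)·S + (Q/2)·H.
TC(530) = (7,525/530)×318 + (530/2)×10 = $7,165.00
TC(1,014) = (7,525/1,014)×318 + (1,014/2)×10 = $7,429.91
|ΔTC| = |$7,165.00 − $7,429.91| = $264.91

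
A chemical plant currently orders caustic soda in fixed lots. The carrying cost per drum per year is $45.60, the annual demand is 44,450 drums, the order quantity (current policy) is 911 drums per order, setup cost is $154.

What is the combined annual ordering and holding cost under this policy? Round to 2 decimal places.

Orders/yr = 44,450/911 = 48.793; ordering cost = 48.793 × $154 = $7,514.05
Average inventory = 911/2 = 455.5; holding cost = 455.5 × $45.6 = $20,770.80
Total = $7,514.05 + $20,770.80 = $28,284.85

$28,284.85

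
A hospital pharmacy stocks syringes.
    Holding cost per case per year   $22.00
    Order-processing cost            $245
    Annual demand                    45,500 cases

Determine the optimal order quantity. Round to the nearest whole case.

Q* = √(2·D·S / H) = √(2·45,500·245 / 22) = √1,013,409.1 ≈ 1,006.68

1,007 cases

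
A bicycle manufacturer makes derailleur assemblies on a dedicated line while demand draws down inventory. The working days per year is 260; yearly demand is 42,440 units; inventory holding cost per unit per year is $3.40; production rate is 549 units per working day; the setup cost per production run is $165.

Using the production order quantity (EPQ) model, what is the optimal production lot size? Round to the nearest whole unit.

d = 42,440/260 = 163.2308 units/day;  effective holding cost H(1 − d/p) = 3.4·(1 − 163.2308/549) = 2.38910
Q* = √(2DS / H_eff) = √(2·42,440·165 / 2.38910) ≈ 2,421.18

2,421 units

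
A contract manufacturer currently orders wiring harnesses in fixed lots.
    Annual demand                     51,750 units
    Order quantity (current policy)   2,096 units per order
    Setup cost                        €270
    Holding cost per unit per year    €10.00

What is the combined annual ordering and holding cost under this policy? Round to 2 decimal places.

Ordering: D/Q × S = 51,750/2,096 × €270 = €6,666.27
Holding:  Q/2 × H = 2,096/2 × €10 = €10,480.00
Total = €6,666.27 + €10,480.00 = €17,146.27

€17,146.27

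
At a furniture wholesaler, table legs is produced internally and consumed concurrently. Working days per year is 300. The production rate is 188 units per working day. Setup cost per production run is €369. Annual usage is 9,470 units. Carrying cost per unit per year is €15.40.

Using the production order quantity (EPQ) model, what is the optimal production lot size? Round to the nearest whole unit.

739 units

d = 9,470/300 = 31.5667 units/day;  effective holding cost H(1 − d/p) = 15.4·(1 − 31.5667/188) = 12.81422
Q* = √(2DS / H_eff) = √(2·9,470·369 / 12.81422) ≈ 738.51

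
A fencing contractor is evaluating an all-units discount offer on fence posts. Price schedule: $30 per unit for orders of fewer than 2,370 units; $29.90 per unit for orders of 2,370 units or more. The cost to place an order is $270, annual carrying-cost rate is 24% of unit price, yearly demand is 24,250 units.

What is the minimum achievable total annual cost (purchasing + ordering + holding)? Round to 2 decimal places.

H₁ = 24%×$30 = $7.2000;  H₂ = 24%×$29.90 = $7.1760
EOQ₁ = √(2×24,250×270/7.2000) = 1,348.61  (< 2,370, feasible at tier 1)
EOQ₂ = √(2×24,250×270/7.1760) = 1,350.86  (< 2,370 → use Q = 2,370 at tier-2 price)
TC(tier 1 (EOQ₁), Q≈1,348.6) = $737,209.99
TC(tier 2, Q≈2,370.0) = $736,341.22
Minimum at tier 2: $736,341.22

$736,341.22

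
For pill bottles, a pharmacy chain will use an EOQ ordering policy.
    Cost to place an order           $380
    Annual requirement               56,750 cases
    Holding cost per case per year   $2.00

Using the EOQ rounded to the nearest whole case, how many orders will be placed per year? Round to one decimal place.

12.2 orders per year

EOQ = √(2DS/H) = √(2 × 56,750 × 380 / 2)
    = √(21,565,000.00) ≈ 4,643.81 → Q = 4,644
Orders per year = D/Q = 56,750 / 4,644 = 12.220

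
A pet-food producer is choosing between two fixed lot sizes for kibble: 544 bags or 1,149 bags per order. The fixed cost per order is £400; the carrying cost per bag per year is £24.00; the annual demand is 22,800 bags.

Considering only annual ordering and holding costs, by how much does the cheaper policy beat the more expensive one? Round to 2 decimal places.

For each Q, cost = (D/Q)·S + (Q/2)·H.
TC(544) = (22,800/544)×400 + (544/2)×24 = £23,292.71
TC(1,149) = (22,800/1,149)×400 + (1,149/2)×24 = £21,725.34
Cheaper: Q = 1,149.  Difference = £1,567.37

£1,567.37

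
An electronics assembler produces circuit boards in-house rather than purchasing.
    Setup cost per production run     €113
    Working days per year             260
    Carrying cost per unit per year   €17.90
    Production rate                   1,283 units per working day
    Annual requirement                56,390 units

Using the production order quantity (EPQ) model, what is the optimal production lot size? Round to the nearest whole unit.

d = 56,390/260 = 216.8846 units/day;  effective holding cost H(1 − d/p) = 17.9·(1 − 216.8846/1283) = 14.87410
Q* = √(2DS / H_eff) = √(2·56,390·113 / 14.87410) ≈ 925.64

926 units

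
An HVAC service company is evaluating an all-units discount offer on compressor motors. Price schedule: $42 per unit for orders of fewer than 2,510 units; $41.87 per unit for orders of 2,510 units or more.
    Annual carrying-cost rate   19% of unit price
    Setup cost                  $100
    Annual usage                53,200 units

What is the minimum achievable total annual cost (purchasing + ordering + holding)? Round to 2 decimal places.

H₁ = 19%×$42 = $7.9800;  H₂ = 19%×$41.87 = $7.9553
EOQ₁ = √(2×53,200×100/7.9800) = 1,154.70  (< 2,510, feasible at tier 1)
EOQ₂ = √(2×53,200×100/7.9553) = 1,156.49  (< 2,510 → use Q = 2,510 at tier-2 price)
TC(tier 1 (EOQ₁), Q≈1,154.7) = $2,243,614.51
TC(tier 2, Q≈2,510.0) = $2,239,587.42
Minimum at tier 2: $2,239,587.42

$2,239,587.42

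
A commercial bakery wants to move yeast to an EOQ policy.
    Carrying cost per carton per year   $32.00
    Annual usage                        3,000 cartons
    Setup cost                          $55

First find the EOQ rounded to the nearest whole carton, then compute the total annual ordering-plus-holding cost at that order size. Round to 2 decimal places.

EOQ = √(2DS/H) = √(2 × 3,000 × 55 / 32)
    = √(10,312.50) ≈ 101.55 → Q = 102 cartons
Orders/yr = 3,000/102 = 29.412; ordering cost = 29.412 × $55 = $1,617.65
Average inventory = 102/2 = 51; holding cost = 51 × $32 = $1,632.00
Total = $1,617.65 + $1,632.00 = $3,249.65

$3,249.65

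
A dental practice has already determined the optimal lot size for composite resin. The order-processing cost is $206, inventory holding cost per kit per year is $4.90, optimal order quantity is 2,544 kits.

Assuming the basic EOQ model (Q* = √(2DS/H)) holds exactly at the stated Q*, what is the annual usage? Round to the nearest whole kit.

76,972 kits per year

Since Q* = (2DS/H)^½, squaring gives Q*²·H = 2DS.
D = Q²H / (2S) = 2,544² × 4.9 / (2 × 206) = 76,972.05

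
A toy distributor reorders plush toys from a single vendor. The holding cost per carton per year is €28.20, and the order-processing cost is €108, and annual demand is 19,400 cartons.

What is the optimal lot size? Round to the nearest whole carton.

Q* = √(2·D·S / H) = √(2·19,400·108 / 28.2) = √148,595.7 ≈ 385.48

385 cartons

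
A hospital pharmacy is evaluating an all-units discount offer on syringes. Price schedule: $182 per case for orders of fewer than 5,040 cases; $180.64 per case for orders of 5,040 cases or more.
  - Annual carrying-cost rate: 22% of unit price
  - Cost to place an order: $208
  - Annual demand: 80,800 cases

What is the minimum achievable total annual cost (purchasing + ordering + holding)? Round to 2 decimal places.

$14,699,193.42

H₁ = 22%×$182 = $40.0400;  H₂ = 22%×$180.64 = $39.7408
EOQ₁ = √(2×80,800×208/40.0400) = 916.23  (< 5,040, feasible at tier 1)
EOQ₂ = √(2×80,800×208/39.7408) = 919.67  (< 5,040 → use Q = 5,040 at tier-2 price)
TC(tier 1 (EOQ₁), Q≈916.2) = $14,742,285.92
TC(tier 2, Q≈5,040.0) = $14,699,193.42
Minimum at tier 2: $14,699,193.42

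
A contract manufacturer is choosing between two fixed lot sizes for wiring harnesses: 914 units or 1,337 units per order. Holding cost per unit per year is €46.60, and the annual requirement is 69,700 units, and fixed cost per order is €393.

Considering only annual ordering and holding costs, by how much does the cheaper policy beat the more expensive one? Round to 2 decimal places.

€374.16

For each Q, cost = (D/Q)·S + (Q/2)·H.
TC(914) = (69,700/914)×393 + (914/2)×46.6 = €51,265.67
TC(1,337) = (69,700/1,337)×393 + (1,337/2)×46.6 = €51,639.83
Cheaper: Q = 914.  Difference = €374.16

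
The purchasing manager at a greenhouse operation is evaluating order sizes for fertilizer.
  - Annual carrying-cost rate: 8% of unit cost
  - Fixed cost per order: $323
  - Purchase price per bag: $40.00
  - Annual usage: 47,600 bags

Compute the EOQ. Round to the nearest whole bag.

Holding cost per bag per year: H = 8% × $40 = $3.2000
Q* = √(2·D·S / H) = √(2·47,600·323 / 3.2) = √9,609,250.0 ≈ 3,099.88

3,100 bags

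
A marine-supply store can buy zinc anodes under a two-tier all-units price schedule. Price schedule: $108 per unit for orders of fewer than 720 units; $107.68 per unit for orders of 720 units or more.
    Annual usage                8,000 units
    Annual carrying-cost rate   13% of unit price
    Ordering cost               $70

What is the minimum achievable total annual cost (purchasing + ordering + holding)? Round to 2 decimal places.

$867,257.20

H₁ = 13%×$108 = $14.0400;  H₂ = 13%×$107.68 = $13.9984
EOQ₁ = √(2×8,000×70/14.0400) = 282.44  (< 720, feasible at tier 1)
EOQ₂ = √(2×8,000×70/13.9984) = 282.86  (< 720 → use Q = 720 at tier-2 price)
TC(tier 1 (EOQ₁), Q≈282.4) = $867,965.45
TC(tier 2, Q≈720.0) = $867,257.20
Minimum at tier 2: $867,257.20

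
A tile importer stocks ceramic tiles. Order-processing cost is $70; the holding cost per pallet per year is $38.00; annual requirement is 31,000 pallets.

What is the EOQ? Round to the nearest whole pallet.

338 pallets

Q* = √(2·D·S / H) = √(2·31,000·70 / 38) = √114,210.5 ≈ 337.95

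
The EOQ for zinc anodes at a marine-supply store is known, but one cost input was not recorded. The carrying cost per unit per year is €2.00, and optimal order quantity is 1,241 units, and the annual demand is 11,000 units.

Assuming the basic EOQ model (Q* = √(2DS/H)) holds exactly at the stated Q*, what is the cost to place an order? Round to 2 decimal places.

EOQ relation: Q² = 2DS/H, so rearrange for the unknown.
S = Q²H / (2D) = 1,241² × 2 / (2 × 11,000) = 140.0074

€140.01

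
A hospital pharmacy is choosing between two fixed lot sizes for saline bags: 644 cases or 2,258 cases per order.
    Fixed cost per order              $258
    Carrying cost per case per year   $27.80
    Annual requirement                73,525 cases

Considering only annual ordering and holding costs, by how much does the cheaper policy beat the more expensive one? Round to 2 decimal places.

$1,379.93

TC(Q) = (D/Q)S + (Q/2)H
TC(644) = (73,525/644)×258 + (644/2)×27.8 = $38,407.27
TC(2,258) = (73,525/2,258)×258 + (2,258/2)×27.8 = $39,787.20
|ΔTC| = |$38,407.27 − $39,787.20| = $1,379.93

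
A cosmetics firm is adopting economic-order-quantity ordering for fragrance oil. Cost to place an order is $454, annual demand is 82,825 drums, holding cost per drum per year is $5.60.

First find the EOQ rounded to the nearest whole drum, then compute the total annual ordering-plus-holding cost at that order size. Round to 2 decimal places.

Q* = √(2·D·S / H) = √(2·82,825·454 / 5.6) = √13,429,482.1 ≈ 3,664.63 → Q = 3,665 drums
Annual ordering cost = (D/Q)·S = (82,825/3,665) × 454 = $10,259.90
Annual holding cost  = (Q/2)·H = (3,665/2) × 5.6 = $10,262.00
Total = $10,259.90 + $10,262.00 = $20,521.90

$20,521.90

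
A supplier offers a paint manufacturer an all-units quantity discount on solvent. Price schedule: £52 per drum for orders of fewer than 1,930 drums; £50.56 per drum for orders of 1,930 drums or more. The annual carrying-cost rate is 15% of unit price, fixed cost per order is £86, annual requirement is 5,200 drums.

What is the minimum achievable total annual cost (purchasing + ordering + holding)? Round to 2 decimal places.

H₁ = 15%×£52 = £7.8000;  H₂ = 15%×£50.56 = £7.5840
EOQ₁ = √(2×5,200×86/7.8000) = 338.62  (< 1,930, feasible at tier 1)
EOQ₂ = √(2×5,200×86/7.5840) = 343.41  (< 1,930 → use Q = 1,930 at tier-2 price)
TC(tier 1 (EOQ₁), Q≈338.6) = £273,041.27
TC(tier 2, Q≈1,930.0) = £270,462.27
Minimum at tier 2: £270,462.27

£270,462.27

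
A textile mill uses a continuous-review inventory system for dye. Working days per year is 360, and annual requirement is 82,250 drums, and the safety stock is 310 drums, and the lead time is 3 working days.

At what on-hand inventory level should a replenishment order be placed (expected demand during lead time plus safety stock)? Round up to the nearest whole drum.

Daily demand d = 82,250 / 360 = 228.472 drums/day
Demand during lead time = 228.472 × 3 = 685.42
Reorder point = 685.42 + 310 = 995.42 → round up

996 drums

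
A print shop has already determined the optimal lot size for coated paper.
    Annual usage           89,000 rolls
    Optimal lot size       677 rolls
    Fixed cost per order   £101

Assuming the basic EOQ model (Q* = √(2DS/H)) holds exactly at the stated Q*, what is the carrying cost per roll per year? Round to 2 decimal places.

From Q* = √(2DS/H) ⇒ Q*² = 2DS/H.
H = 2DS / Q² = 2 × 89,000 × 101 / 677² = 39.2251

£39.23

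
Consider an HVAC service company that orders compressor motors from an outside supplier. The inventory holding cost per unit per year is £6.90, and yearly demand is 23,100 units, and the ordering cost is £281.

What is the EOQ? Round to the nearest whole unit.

1,372 units

Optimal lot size Q* = (2 × 23,100 × £281 / £6.9)^½ ≈ 1,371.67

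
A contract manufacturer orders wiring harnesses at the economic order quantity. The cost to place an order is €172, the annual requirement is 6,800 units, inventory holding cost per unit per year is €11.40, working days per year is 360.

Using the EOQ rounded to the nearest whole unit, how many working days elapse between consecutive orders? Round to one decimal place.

Q* = √(2·D·S / H) = √(2·6,800·172 / 11.4) = √205,193.0 ≈ 452.98 → Q = 453 units
Days between orders = 360 / (D/Q) = 360 / 15.011 ≈ 23.982

24.0 days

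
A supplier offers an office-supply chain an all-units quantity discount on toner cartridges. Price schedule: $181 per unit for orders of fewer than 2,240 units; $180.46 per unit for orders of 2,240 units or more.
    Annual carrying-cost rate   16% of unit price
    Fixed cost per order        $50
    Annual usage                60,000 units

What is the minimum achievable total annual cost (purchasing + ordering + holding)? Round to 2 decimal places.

$10,861,277.72

H₁ = 16%×$181 = $28.9600;  H₂ = 16%×$180.46 = $28.8736
EOQ₁ = √(2×60,000×50/28.9600) = 455.17  (< 2,240, feasible at tier 1)
EOQ₂ = √(2×60,000×50/28.8736) = 455.85  (< 2,240 → use Q = 2,240 at tier-2 price)
TC(tier 1 (EOQ₁), Q≈455.2) = $10,873,181.81
TC(tier 2, Q≈2,240.0) = $10,861,277.72
Minimum at tier 2: $10,861,277.72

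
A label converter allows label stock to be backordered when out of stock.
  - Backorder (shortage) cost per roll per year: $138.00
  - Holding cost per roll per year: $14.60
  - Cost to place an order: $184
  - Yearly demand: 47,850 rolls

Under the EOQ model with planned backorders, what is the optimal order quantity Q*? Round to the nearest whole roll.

1,155 rolls

Basic EOQ = √(2·47,850·184/14.6) = 1,098.218
Backorder adjustment √((H+b)/b) = √((14.6+138)/138) = 1.0516
Q* = 1,098.218 × 1.0516 ≈ 1,154.85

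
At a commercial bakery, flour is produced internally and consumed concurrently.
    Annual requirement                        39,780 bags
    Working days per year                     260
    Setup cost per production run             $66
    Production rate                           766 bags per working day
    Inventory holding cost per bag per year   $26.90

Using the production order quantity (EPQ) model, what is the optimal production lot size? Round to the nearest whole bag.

d = 39,780/260 = 153.0000 bags/day;  effective holding cost H(1 − d/p) = 26.9·(1 − 153.0000/766) = 21.52702
Q* = √(2DS / H_eff) = √(2·39,780·66 / 21.52702) ≈ 493.89

494 bags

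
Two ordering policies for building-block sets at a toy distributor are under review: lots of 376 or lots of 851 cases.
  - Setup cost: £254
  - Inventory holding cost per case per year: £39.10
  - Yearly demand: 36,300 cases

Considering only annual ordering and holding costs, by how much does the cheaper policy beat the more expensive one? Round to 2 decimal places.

TC(Q) = (D/Q)S + (Q/2)H
TC(376) = (36,300/376)×254 + (376/2)×39.1 = £31,872.61
TC(851) = (36,300/851)×254 + (851/2)×39.1 = £27,471.60
|ΔTC| = |£31,872.61 − £27,471.60| = £4,401.01

£4,401.01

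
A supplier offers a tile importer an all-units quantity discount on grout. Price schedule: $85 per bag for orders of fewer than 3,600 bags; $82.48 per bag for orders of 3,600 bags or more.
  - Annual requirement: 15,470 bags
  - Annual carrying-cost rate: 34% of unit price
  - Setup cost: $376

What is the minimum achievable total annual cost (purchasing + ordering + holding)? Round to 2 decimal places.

$1,328,059.12

H₁ = 34%×$85 = $28.9000;  H₂ = 34%×$82.48 = $28.0432
EOQ₁ = √(2×15,470×376/28.9000) = 634.46  (< 3,600, feasible at tier 1)
EOQ₂ = √(2×15,470×376/28.0432) = 644.08  (< 3,600 → use Q = 3,600 at tier-2 price)
TC(tier 1 (EOQ₁), Q≈634.5) = $1,333,285.93
TC(tier 2, Q≈3,600.0) = $1,328,059.12
Minimum at tier 2: $1,328,059.12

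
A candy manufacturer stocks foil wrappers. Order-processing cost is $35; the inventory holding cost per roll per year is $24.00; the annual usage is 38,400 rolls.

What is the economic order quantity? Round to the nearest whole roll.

Q* = √(2·D·S / H) = √(2·38,400·35 / 24) = √112,000.0 ≈ 334.66

335 rolls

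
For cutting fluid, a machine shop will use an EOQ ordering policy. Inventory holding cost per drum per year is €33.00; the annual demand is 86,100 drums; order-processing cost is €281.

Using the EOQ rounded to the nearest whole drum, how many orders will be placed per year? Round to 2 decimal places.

71.10 orders per year

Optimal lot size Q* = (2 × 86,100 × €281 / €33)^½ ≈ 1,210.91 → Q = 1,211
N = D/Q = 86,100/1,211 ≈ 71.098 orders/yr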